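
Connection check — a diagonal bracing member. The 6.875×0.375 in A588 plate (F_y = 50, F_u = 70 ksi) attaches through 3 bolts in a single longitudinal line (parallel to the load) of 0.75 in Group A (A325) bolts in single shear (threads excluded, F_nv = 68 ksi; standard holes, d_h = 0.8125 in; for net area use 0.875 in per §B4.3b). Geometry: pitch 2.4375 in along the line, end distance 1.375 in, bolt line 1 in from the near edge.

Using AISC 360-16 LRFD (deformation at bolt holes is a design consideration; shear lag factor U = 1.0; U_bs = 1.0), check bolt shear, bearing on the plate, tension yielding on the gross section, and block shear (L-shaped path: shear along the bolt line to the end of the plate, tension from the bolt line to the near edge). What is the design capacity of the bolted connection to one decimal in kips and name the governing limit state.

Bolt shear: A_b = π(0.75)²/4 = 0.44179 in². φR_n = 0.75 × 68 × 0.44179 × 3 × 1 = 67.6 kips.
Bearing (0.375 in plate, F_u = 70 ksi): end bolts L_c = 1.375 − 0.8125/2 = 0.96875, R_n = min(1.2×0.96875×0.375×70, 2.4×0.75×0.375×70) = 30.516 kips/bolt; interior L_c = 2.4375 − 0.8125 = 1.625, R_n = 47.25 kips/bolt. φR_n = 0.75 × (1×30.516 + 2×47.25) = 93.8 kips.
Tension yield (gross): A_g = 6.875×0.375 = 2.5781 in². φR_n = 0.90 × 50 × 2.5781 = 116.0 kips.
Block shear: shear path 1×[1.375+2×2.4375] = 1×6.25 in, A_gv = 2.3438, A_nv = 1×(6.25 − 2.5×0.875)×0.375 = 1.5234 in²; tension to near edge: (1 − 0.5×0.875)×0.375 = 0.21094 in². R_n = min(0.6×70×1.5234, 0.6×50×2.3438) + 1.0×70×0.21094 = min(63.983, 70.314) + 14.766 = 78.749 kips. φR_n = 0.75 × 78.749 = 59.1 kips.
Governing: min(67.6, 93.8, 116.0, 59.1) = 59.1 kips → block shear.

59.1 kips (block shear governs)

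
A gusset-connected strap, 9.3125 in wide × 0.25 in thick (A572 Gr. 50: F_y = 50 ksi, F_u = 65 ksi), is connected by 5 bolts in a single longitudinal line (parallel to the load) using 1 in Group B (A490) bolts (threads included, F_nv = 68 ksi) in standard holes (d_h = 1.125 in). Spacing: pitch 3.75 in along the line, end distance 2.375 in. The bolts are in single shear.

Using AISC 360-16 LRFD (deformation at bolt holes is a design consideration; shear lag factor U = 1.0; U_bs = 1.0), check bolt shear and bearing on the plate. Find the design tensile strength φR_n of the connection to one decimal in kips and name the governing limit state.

143.5 kips (bearing governs)

Bolt shear: A_b = π(1)²/4 = 0.7854 in². φR_n = 0.75 × 68 × 0.7854 × 5 × 1 = 200.3 kips.
Bearing (0.25 in plate, F_u = 65 ksi): end bolts L_c = 2.375 − 1.125/2 = 1.8125, R_n = min(1.2×1.8125×0.25×65, 2.4×1×0.25×65) = 35.344 kips/bolt; interior L_c = 3.75 − 1.125 = 2.625, R_n = 39 kips/bolt. φR_n = 0.75 × (1×35.344 + 4×39) = 143.5 kips.
Governing: min(200.3, 143.5) = 143.5 kips → bearing.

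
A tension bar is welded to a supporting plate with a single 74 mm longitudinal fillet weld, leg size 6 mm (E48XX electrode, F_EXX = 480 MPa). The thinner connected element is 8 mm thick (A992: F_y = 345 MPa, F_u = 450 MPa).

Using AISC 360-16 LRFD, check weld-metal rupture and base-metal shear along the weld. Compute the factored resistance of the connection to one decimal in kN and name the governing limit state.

Weld metal: throat = 0.707×6 = 4.242 mm, L = 74 mm. φR_n = 0.75 × 0.6 × 480 × 4.242 × 74 = 67.8 kN.
Base metal shear (8 mm plate): yield φR_n = 1.0×0.6×345×8×74 = 122.5 kN; rupture φR_n = 0.75×0.6×450×8×74 = 119.9 kN; take 119.9 kN (rupture).
Governing: min(67.8, 119.9) = 67.8 kN → weld metal.

67.8 kN (weld metal governs)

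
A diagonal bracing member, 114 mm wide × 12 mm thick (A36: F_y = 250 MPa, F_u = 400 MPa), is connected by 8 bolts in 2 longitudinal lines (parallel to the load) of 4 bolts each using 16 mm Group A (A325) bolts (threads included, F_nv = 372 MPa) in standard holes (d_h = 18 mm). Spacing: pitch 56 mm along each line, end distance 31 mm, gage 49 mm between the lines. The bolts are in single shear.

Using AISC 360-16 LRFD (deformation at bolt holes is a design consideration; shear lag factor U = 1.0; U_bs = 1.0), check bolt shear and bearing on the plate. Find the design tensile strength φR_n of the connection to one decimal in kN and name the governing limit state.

Bolt shear: A_b = π(16)²/4 = 201.06 mm². φR_n = 0.75 × 372 × 201.06 × 8 × 1 = 448.8 kN.
Bearing (12 mm plate, F_u = 400 MPa): end bolts L_c = 31 − 18/2 = 22, R_n = min(1.2×22×12×400, 2.4×16×12×400) = 126.72 kN/bolt; interior L_c = 56 − 18 = 38, R_n = 184.32 kN/bolt. φR_n = 0.75 × (2×126.72 + 6×184.32) = 1019.5 kN.
Governing: min(448.8, 1019.5) = 448.8 kN → bolt shear.

448.8 kN (bolt shear governs)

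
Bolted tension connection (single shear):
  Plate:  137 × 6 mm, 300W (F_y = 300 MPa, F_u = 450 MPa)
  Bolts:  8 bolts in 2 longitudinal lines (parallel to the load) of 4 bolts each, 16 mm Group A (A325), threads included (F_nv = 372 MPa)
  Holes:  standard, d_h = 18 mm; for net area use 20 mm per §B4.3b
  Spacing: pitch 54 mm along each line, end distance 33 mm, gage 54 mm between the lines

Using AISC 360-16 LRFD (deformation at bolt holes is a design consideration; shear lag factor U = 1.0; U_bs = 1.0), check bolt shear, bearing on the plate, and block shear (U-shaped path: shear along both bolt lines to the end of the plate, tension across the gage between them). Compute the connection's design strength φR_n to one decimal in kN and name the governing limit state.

Bolt shear: A_b = π(16)²/4 = 201.06 mm². φR_n = 0.75 × 372 × 201.06 × 8 × 1 = 448.8 kN.
Bearing (6 mm plate, F_u = 450 MPa): end bolts L_c = 33 − 18/2 = 24, R_n = min(1.2×24×6×450, 2.4×16×6×450) = 77.76 kN/bolt; interior L_c = 54 − 18 = 36, R_n = 103.68 kN/bolt. φR_n = 0.75 × (2×77.76 + 6×103.68) = 583.2 kN.
Block shear: shear path 2×[33+3×54] = 2×195 mm, A_gv = 2340, A_nv = 2×(195 − 3.5×20)×6 = 1500 mm²; tension across gage: (54 − 1×20)×6 = 204 mm². R_n = min(0.6×450×1500, 0.6×300×2340) + 1.0×450×204 = min(405, 421.2) + 91.8 = 496.8 kN. φR_n = 0.75 × 496.8 = 372.6 kN.
Governing: min(448.8, 583.2, 372.6) = 372.6 kN → block shear.

372.6 kN (block shear governs)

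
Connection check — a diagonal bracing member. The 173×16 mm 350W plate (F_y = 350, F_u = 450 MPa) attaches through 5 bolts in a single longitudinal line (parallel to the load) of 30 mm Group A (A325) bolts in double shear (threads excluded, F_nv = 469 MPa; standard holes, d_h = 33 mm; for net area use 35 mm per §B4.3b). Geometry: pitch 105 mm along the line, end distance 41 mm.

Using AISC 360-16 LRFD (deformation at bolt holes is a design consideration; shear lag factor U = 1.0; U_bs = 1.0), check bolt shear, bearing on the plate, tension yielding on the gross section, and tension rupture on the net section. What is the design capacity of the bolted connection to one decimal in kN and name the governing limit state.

Bolt shear: A_b = π(30)²/4 = 706.86 mm². φR_n = 0.75 × 469 × 706.86 × 5 × 2 = 2486.4 kN.
Bearing (16 mm plate, F_u = 450 MPa): end bolts L_c = 41 − 33/2 = 24.5, R_n = min(1.2×24.5×16×450, 2.4×30×16×450) = 211.68 kN/bolt; interior L_c = 105 − 33 = 72, R_n = 518.4 kN/bolt. φR_n = 0.75 × (1×211.68 + 4×518.4) = 1714.0 kN.
Tension yield (gross): A_g = 173×16 = 2768 mm². φR_n = 0.90 × 350 × 2768 = 871.9 kN.
Tension rupture (net): A_n = (173 − 1×35)×16 = 2208 mm² (U = 1.0, A_e = A_n). φR_n = 0.75 × 450 × 2208 = 745.2 kN.
Governing: min(2486.4, 1714.0, 871.9, 745.2) = 745.2 kN → net-section rupture.

745.2 kN (net-section rupture governs)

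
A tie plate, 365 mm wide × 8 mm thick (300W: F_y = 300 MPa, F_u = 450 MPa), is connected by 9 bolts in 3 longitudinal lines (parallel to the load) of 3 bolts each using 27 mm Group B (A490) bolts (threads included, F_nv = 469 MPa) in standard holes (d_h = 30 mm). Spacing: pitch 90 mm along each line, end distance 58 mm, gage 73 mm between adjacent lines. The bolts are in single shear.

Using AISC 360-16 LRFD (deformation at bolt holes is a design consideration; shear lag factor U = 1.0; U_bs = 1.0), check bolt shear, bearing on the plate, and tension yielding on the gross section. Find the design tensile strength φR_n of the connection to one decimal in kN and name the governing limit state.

788.4 kN (gross-section yield governs)

Bolt shear: A_b = π(27)²/4 = 572.56 mm². φR_n = 0.75 × 469 × 572.56 × 9 × 1 = 1812.6 kN.
Bearing (8 mm plate, F_u = 450 MPa): end bolts L_c = 58 − 30/2 = 43, R_n = min(1.2×43×8×450, 2.4×27×8×450) = 185.76 kN/bolt; interior L_c = 90 − 30 = 60, R_n = 233.28 kN/bolt. φR_n = 0.75 × (3×185.76 + 6×233.28) = 1467.7 kN.
Tension yield (gross): A_g = 365×8 = 2920 mm². φR_n = 0.90 × 300 × 2920 = 788.4 kN.
Governing: min(1812.6, 1467.7, 788.4) = 788.4 kN → gross-section yield.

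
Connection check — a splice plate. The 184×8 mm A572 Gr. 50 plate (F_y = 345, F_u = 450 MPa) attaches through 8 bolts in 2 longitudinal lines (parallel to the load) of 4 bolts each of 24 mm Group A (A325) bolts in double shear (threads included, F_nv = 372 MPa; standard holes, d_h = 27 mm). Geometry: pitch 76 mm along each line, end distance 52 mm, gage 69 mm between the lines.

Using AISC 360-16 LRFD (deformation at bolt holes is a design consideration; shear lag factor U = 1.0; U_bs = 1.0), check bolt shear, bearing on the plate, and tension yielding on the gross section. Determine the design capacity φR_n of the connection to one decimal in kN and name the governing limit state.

Bolt shear: A_b = π(24)²/4 = 452.39 mm². φR_n = 0.75 × 372 × 452.39 × 8 × 2 = 2019.5 kN.
Bearing (8 mm plate, F_u = 450 MPa): end bolts L_c = 52 − 27/2 = 38.5, R_n = min(1.2×38.5×8×450, 2.4×24×8×450) = 166.32 kN/bolt; interior L_c = 76 − 27 = 49, R_n = 207.36 kN/bolt. φR_n = 0.75 × (2×166.32 + 6×207.36) = 1182.6 kN.
Tension yield (gross): A_g = 184×8 = 1472 mm². φR_n = 0.90 × 345 × 1472 = 457.1 kN.
Governing: min(2019.5, 1182.6, 457.1) = 457.1 kN → gross-section yield.

457.1 kN (gross-section yield governs)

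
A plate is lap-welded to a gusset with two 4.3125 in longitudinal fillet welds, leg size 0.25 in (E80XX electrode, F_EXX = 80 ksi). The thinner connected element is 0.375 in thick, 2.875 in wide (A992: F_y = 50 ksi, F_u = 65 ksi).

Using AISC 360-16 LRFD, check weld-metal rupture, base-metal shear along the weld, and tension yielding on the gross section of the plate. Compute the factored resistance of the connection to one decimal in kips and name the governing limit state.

Weld metal: throat = 0.707×0.25 = 0.17675 in, L = 2×4.3125 = 8.625 in. φR_n = 0.75 × 0.6 × 80 × 0.17675 × 8.625 = 54.9 kips.
Base metal shear (0.375 in plate): yield φR_n = 1.0×0.6×50×0.375×8.625 = 97.0 kips; rupture φR_n = 0.75×0.6×65×0.375×8.625 = 94.6 kips; take 94.6 kips (rupture).
Tension yield (gross): A_g = 2.875×0.375 = 1.0781 in². φR_n = 0.90 × 50 × 1.0781 = 48.5 kips.
Governing: min(54.9, 94.6, 48.5) = 48.5 kips → gross-section yield.

48.5 kips (gross-section yield governs)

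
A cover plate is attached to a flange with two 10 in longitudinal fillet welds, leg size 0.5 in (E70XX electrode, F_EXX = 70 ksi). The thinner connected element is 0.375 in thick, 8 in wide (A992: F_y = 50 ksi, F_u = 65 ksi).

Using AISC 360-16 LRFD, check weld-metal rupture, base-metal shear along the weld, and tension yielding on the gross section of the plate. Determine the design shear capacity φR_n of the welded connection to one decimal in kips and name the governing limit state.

Weld metal: throat = 0.707×0.5 = 0.3535 in, L = 2×10 = 20 in. φR_n = 0.75 × 0.6 × 70 × 0.3535 × 20 = 222.7 kips.
Base metal shear (0.375 in plate): yield φR_n = 1.0×0.6×50×0.375×20 = 225.0 kips; rupture φR_n = 0.75×0.6×65×0.375×20 = 219.4 kips; take 219.4 kips (rupture).
Tension yield (gross): A_g = 8×0.375 = 3 in². φR_n = 0.90 × 50 × 3 = 135.0 kips.
Governing: min(222.7, 219.4, 135.0) = 135.0 kips → gross-section yield.

135.0 kips (gross-section yield governs)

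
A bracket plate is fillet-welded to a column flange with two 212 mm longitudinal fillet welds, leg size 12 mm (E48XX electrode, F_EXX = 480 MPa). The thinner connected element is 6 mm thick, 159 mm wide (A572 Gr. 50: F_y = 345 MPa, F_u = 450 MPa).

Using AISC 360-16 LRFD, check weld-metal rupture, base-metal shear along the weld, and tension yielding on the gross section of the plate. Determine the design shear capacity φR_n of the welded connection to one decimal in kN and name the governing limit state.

296.2 kN (gross-section yield governs)

Weld metal: throat = 0.707×12 = 8.484 mm, L = 2×212 = 424 mm. φR_n = 0.75 × 0.6 × 480 × 8.484 × 424 = 777.0 kN.
Base metal shear (6 mm plate): yield φR_n = 1.0×0.6×345×6×424 = 526.6 kN; rupture φR_n = 0.75×0.6×450×6×424 = 515.2 kN; take 515.2 kN (rupture).
Tension yield (gross): A_g = 159×6 = 954 mm². φR_n = 0.90 × 345 × 954 = 296.2 kN.
Governing: min(777.0, 515.2, 296.2) = 296.2 kN → gross-section yield.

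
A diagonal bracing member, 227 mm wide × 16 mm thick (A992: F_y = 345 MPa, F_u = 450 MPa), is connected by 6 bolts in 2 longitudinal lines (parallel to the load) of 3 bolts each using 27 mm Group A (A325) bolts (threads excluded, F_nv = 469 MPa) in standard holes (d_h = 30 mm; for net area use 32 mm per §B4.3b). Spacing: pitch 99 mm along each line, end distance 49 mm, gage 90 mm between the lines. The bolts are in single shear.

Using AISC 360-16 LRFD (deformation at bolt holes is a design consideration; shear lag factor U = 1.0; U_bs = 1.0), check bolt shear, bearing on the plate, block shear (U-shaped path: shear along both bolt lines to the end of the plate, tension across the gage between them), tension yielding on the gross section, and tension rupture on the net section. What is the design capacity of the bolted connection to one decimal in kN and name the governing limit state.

Bolt shear: A_b = π(27)²/4 = 572.56 mm². φR_n = 0.75 × 469 × 572.56 × 6 × 1 = 1208.4 kN.
Bearing (16 mm plate, F_u = 450 MPa): end bolts L_c = 49 − 30/2 = 34, R_n = min(1.2×34×16×450, 2.4×27×16×450) = 293.76 kN/bolt; interior L_c = 99 − 30 = 69, R_n = 466.56 kN/bolt. φR_n = 0.75 × (2×293.76 + 4×466.56) = 1840.3 kN.
Block shear: shear path 2×[49+2×99] = 2×247 mm, A_gv = 7904, A_nv = 2×(247 − 2.5×32)×16 = 5344 mm²; tension across gage: (90 − 1×32)×16 = 928 mm². R_n = min(0.6×450×5344, 0.6×345×7904) + 1.0×450×928 = min(1442.9, 1636.1) + 417.6 = 1860.5 kN. φR_n = 0.75 × 1860.5 = 1395.4 kN.
Tension yield (gross): A_g = 227×16 = 3632 mm². φR_n = 0.90 × 345 × 3632 = 1127.7 kN.
Tension rupture (net): A_n = (227 − 2×32)×16 = 2608 mm² (U = 1.0, A_e = A_n). φR_n = 0.75 × 450 × 2608 = 880.2 kN.
Governing: min(1208.4, 1840.3, 1395.4, 1127.7, 880.2) = 880.2 kN → net-section rupture.

880.2 kN (net-section rupture governs)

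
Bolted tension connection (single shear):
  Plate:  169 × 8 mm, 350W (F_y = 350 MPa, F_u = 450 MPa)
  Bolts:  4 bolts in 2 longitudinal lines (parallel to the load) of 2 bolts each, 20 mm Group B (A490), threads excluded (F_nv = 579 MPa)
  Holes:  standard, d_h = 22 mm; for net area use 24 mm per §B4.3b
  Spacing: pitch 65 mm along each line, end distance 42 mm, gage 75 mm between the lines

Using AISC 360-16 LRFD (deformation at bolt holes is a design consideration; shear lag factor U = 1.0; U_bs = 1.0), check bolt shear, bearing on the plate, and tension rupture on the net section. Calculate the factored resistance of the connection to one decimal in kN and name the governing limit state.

Bolt shear: A_b = π(20)²/4 = 314.16 mm². φR_n = 0.75 × 579 × 314.16 × 4 × 1 = 545.7 kN.
Bearing (8 mm plate, F_u = 450 MPa): end bolts L_c = 42 − 22/2 = 31, R_n = min(1.2×31×8×450, 2.4×20×8×450) = 133.92 kN/bolt; interior L_c = 65 − 22 = 43, R_n = 172.8 kN/bolt. φR_n = 0.75 × (2×133.92 + 2×172.8) = 460.1 kN.
Tension rupture (net): A_n = (169 − 2×24)×8 = 968 mm² (U = 1.0, A_e = A_n). φR_n = 0.75 × 450 × 968 = 326.7 kN.
Governing: min(545.7, 460.1, 326.7) = 326.7 kN → net-section rupture.

326.7 kN (net-section rupture governs)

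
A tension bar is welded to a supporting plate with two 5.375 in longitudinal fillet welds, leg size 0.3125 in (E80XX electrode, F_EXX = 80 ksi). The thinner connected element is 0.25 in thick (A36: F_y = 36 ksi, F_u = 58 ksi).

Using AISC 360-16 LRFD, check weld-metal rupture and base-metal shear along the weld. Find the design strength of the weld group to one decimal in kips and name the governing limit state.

58.1 kips (base-metal shear governs)

Weld metal: throat = 0.707×0.3125 = 0.22094 in, L = 2×5.375 = 10.75 in. φR_n = 0.75 × 0.6 × 80 × 0.22094 × 10.75 = 85.5 kips.
Base metal shear (0.25 in plate): yield φR_n = 1.0×0.6×36×0.25×10.75 = 58.1 kips; rupture φR_n = 0.75×0.6×58×0.25×10.75 = 70.1 kips; take 58.1 kips (yield).
Governing: min(85.5, 58.1) = 58.1 kips → base-metal shear.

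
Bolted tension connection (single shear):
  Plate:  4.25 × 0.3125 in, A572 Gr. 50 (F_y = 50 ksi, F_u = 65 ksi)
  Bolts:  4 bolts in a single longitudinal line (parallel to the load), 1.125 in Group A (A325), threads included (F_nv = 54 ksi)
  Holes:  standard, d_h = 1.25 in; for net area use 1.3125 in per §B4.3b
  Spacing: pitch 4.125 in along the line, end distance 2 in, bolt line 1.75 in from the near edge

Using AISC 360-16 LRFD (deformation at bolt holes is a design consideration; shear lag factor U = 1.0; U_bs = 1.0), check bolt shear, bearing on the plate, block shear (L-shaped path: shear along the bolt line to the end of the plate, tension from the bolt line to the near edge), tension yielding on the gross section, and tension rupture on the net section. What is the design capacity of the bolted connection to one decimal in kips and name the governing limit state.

44.8 kips (net-section rupture governs)

Bolt shear: A_b = π(1.125)²/4 = 0.99402 in². φR_n = 0.75 × 54 × 0.99402 × 4 × 1 = 161.0 kips.
Bearing (0.3125 in plate, F_u = 65 ksi): end bolts L_c = 2 − 1.25/2 = 1.375, R_n = min(1.2×1.375×0.3125×65, 2.4×1.125×0.3125×65) = 33.516 kips/bolt; interior L_c = 4.125 − 1.25 = 2.875, R_n = 54.844 kips/bolt. φR_n = 0.75 × (1×33.516 + 3×54.844) = 148.5 kips.
Block shear: shear path 1×[2+3×4.125] = 1×14.375 in, A_gv = 4.4922, A_nv = 1×(14.375 − 3.5×1.3125)×0.3125 = 3.0566 in²; tension to near edge: (1.75 − 0.5×1.3125)×0.3125 = 0.3418 in². R_n = min(0.6×65×3.0566, 0.6×50×4.4922) + 1.0×65×0.3418 = min(119.21, 134.77) + 22.217 = 141.43 kips. φR_n = 0.75 × 141.43 = 106.1 kips.
Tension yield (gross): A_g = 4.25×0.3125 = 1.3281 in². φR_n = 0.90 × 50 × 1.3281 = 59.8 kips.
Tension rupture (net): A_n = (4.25 − 1×1.3125)×0.3125 = 0.91797 in² (U = 1.0, A_e = A_n). φR_n = 0.75 × 65 × 0.91797 = 44.8 kips.
Governing: min(161.0, 148.5, 106.1, 59.8, 44.8) = 44.8 kips → net-section rupture.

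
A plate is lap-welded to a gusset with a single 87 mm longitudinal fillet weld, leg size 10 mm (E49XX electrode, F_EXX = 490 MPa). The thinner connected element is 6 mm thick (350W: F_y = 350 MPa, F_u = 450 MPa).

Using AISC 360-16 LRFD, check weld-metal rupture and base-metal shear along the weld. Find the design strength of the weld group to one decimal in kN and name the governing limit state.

Weld metal: throat = 0.707×10 = 7.07 mm, L = 87 mm. φR_n = 0.75 × 0.6 × 490 × 7.07 × 87 = 135.6 kN.
Base metal shear (6 mm plate): yield φR_n = 1.0×0.6×350×6×87 = 109.6 kN; rupture φR_n = 0.75×0.6×450×6×87 = 105.7 kN; take 105.7 kN (rupture).
Governing: min(135.6, 105.7) = 105.7 kN → base-metal shear.

105.7 kN (base-metal shear governs)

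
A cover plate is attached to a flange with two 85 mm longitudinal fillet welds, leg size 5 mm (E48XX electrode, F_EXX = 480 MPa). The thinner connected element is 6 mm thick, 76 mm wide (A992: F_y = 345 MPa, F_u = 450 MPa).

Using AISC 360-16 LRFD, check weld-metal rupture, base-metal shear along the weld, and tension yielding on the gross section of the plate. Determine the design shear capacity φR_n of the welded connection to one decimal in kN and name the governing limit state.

Weld metal: throat = 0.707×5 = 3.535 mm, L = 2×85 = 170 mm. φR_n = 0.75 × 0.6 × 480 × 3.535 × 170 = 129.8 kN.
Base metal shear (6 mm plate): yield φR_n = 1.0×0.6×345×6×170 = 211.1 kN; rupture φR_n = 0.75×0.6×450×6×170 = 206.6 kN; take 206.6 kN (rupture).
Tension yield (gross): A_g = 76×6 = 456 mm². φR_n = 0.90 × 345 × 456 = 141.6 kN.
Governing: min(129.8, 206.6, 141.6) = 129.8 kN → weld metal.

129.8 kN (weld metal governs)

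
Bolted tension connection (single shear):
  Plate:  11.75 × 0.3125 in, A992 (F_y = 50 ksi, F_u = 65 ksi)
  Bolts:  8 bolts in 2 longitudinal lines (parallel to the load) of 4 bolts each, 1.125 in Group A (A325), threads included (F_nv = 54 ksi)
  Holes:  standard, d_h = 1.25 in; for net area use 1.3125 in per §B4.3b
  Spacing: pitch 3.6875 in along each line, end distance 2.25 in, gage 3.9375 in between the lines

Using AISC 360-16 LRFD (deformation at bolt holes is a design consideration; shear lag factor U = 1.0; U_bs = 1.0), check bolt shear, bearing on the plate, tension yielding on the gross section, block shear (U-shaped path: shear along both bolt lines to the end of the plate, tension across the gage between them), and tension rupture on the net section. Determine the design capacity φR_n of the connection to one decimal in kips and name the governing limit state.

139.0 kips (net-section rupture governs)

Bolt shear: A_b = π(1.125)²/4 = 0.99402 in². φR_n = 0.75 × 54 × 0.99402 × 8 × 1 = 322.1 kips.
Bearing (0.3125 in plate, F_u = 65 ksi): end bolts L_c = 2.25 − 1.25/2 = 1.625, R_n = min(1.2×1.625×0.3125×65, 2.4×1.125×0.3125×65) = 39.609 kips/bolt; interior L_c = 3.6875 − 1.25 = 2.4375, R_n = 54.844 kips/bolt. φR_n = 0.75 × (2×39.609 + 6×54.844) = 306.2 kips.
Tension yield (gross): A_g = 11.75×0.3125 = 3.6719 in². φR_n = 0.90 × 50 × 3.6719 = 165.2 kips.
Block shear: shear path 2×[2.25+3×3.6875] = 2×13.3125 in, A_gv = 8.3203, A_nv = 2×(13.3125 − 3.5×1.3125)×0.3125 = 5.4492 in²; tension across gage: (3.9375 − 1×1.3125)×0.3125 = 0.82031 in². R_n = min(0.6×65×5.4492, 0.6×50×8.3203) + 1.0×65×0.82031 = min(212.52, 249.61) + 53.32 = 265.84 kips. φR_n = 0.75 × 265.84 = 199.4 kips.
Tension rupture (net): A_n = (11.75 − 2×1.3125)×0.3125 = 2.8516 in² (U = 1.0, A_e = A_n). φR_n = 0.75 × 65 × 2.8516 = 139.0 kips.
Governing: min(322.1, 306.2, 165.2, 199.4, 139.0) = 139.0 kips → net-section rupture.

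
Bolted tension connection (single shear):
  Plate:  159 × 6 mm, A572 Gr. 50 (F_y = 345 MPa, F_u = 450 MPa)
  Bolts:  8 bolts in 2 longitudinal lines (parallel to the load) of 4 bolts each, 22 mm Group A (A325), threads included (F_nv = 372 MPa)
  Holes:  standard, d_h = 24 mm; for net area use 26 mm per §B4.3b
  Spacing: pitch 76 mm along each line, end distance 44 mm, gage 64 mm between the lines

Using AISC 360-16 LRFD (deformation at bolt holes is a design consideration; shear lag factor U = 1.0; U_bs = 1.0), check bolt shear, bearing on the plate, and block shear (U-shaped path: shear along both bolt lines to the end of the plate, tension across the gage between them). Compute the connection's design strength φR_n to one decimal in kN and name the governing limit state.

516.8 kN (block shear governs)

Bolt shear: A_b = π(22)²/4 = 380.13 mm². φR_n = 0.75 × 372 × 380.13 × 8 × 1 = 848.5 kN.
Bearing (6 mm plate, F_u = 450 MPa): end bolts L_c = 44 − 24/2 = 32, R_n = min(1.2×32×6×450, 2.4×22×6×450) = 103.68 kN/bolt; interior L_c = 76 − 24 = 52, R_n = 142.56 kN/bolt. φR_n = 0.75 × (2×103.68 + 6×142.56) = 797.0 kN.
Block shear: shear path 2×[44+3×76] = 2×272 mm, A_gv = 3264, A_nv = 2×(272 − 3.5×26)×6 = 2172 mm²; tension across gage: (64 − 1×26)×6 = 228 mm². R_n = min(0.6×450×2172, 0.6×345×3264) + 1.0×450×228 = min(586.44, 675.65) + 102.6 = 689.04 kN. φR_n = 0.75 × 689.04 = 516.8 kN.
Governing: min(848.5, 797.0, 516.8) = 516.8 kN → block shear.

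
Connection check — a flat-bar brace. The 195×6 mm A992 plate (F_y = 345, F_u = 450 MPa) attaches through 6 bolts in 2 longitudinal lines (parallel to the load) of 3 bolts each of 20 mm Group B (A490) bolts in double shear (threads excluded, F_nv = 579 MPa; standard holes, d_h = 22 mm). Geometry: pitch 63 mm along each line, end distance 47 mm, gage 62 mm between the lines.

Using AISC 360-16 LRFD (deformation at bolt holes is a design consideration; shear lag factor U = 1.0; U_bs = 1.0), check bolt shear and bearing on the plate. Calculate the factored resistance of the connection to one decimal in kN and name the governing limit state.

Bolt shear: A_b = π(20)²/4 = 314.16 mm². φR_n = 0.75 × 579 × 314.16 × 6 × 2 = 1637.1 kN.
Bearing (6 mm plate, F_u = 450 MPa): end bolts L_c = 47 − 22/2 = 36, R_n = min(1.2×36×6×450, 2.4×20×6×450) = 116.64 kN/bolt; interior L_c = 63 − 22 = 41, R_n = 129.6 kN/bolt. φR_n = 0.75 × (2×116.64 + 4×129.6) = 563.8 kN.
Governing: min(1637.1, 563.8) = 563.8 kN → bearing.

563.8 kN (bearing governs)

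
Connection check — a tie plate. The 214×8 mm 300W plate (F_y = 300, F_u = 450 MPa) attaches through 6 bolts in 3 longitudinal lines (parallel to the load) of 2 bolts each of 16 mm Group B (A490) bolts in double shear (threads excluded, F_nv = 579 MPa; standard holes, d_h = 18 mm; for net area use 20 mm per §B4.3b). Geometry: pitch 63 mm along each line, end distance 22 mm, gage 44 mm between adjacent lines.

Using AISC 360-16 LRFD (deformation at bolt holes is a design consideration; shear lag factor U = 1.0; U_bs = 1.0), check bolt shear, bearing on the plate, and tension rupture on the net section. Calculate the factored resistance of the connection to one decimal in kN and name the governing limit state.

415.8 kN (net-section rupture governs)

Bolt shear: A_b = π(16)²/4 = 201.06 mm². φR_n = 0.75 × 579 × 201.06 × 6 × 2 = 1047.7 kN.
Bearing (8 mm plate, F_u = 450 MPa): end bolts L_c = 22 − 18/2 = 13, R_n = min(1.2×13×8×450, 2.4×16×8×450) = 56.16 kN/bolt; interior L_c = 63 − 18 = 45, R_n = 138.24 kN/bolt. φR_n = 0.75 × (3×56.16 + 3×138.24) = 437.4 kN.
Tension rupture (net): A_n = (214 − 3×20)×8 = 1232 mm² (U = 1.0, A_e = A_n). φR_n = 0.75 × 450 × 1232 = 415.8 kN.
Governing: min(1047.7, 437.4, 415.8) = 415.8 kN → net-section rupture.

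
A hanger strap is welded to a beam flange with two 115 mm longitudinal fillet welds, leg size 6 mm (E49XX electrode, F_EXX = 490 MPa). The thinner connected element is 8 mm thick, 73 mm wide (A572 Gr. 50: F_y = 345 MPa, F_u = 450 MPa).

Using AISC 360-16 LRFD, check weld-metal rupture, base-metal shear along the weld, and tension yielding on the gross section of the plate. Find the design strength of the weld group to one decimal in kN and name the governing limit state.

Weld metal: throat = 0.707×6 = 4.242 mm, L = 2×115 = 230 mm. φR_n = 0.75 × 0.6 × 490 × 4.242 × 230 = 215.1 kN.
Base metal shear (8 mm plate): yield φR_n = 1.0×0.6×345×8×230 = 380.9 kN; rupture φR_n = 0.75×0.6×450×8×230 = 372.6 kN; take 372.6 kN (rupture).
Tension yield (gross): A_g = 73×8 = 584 mm². φR_n = 0.90 × 345 × 584 = 181.3 kN.
Governing: min(215.1, 372.6, 181.3) = 181.3 kN → gross-section yield.

181.3 kN (gross-section yield governs)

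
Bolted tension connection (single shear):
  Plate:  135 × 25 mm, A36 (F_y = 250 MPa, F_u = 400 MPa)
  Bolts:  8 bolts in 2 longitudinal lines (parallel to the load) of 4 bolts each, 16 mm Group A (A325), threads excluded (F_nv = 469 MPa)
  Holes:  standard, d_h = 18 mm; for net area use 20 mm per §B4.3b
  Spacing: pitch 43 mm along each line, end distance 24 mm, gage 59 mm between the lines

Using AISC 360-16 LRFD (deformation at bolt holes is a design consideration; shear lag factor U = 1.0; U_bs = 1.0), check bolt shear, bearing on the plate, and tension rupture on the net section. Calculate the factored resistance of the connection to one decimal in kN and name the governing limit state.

565.8 kN (bolt shear governs)

Bolt shear: A_b = π(16)²/4 = 201.06 mm². φR_n = 0.75 × 469 × 201.06 × 8 × 1 = 565.8 kN.
Bearing (25 mm plate, F_u = 400 MPa): end bolts L_c = 24 − 18/2 = 15, R_n = min(1.2×15×25×400, 2.4×16×25×400) = 180 kN/bolt; interior L_c = 43 − 18 = 25, R_n = 300 kN/bolt. φR_n = 0.75 × (2×180 + 6×300) = 1620.0 kN.
Tension rupture (net): A_n = (135 − 2×20)×25 = 2375 mm² (U = 1.0, A_e = A_n). φR_n = 0.75 × 400 × 2375 = 712.5 kN.
Governing: min(565.8, 1620.0, 712.5) = 565.8 kN → bolt shear.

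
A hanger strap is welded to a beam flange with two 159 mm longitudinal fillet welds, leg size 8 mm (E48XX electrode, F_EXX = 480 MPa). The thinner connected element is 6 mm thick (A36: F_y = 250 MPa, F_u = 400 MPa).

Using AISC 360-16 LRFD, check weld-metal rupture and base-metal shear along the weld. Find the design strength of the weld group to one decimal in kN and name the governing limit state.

286.2 kN (base-metal shear governs)

Weld metal: throat = 0.707×8 = 5.656 mm, L = 2×159 = 318 mm. φR_n = 0.75 × 0.6 × 480 × 5.656 × 318 = 388.5 kN.
Base metal shear (6 mm plate): yield φR_n = 1.0×0.6×250×6×318 = 286.2 kN; rupture φR_n = 0.75×0.6×400×6×318 = 343.4 kN; take 286.2 kN (yield).
Governing: min(388.5, 286.2) = 286.2 kN → base-metal shear.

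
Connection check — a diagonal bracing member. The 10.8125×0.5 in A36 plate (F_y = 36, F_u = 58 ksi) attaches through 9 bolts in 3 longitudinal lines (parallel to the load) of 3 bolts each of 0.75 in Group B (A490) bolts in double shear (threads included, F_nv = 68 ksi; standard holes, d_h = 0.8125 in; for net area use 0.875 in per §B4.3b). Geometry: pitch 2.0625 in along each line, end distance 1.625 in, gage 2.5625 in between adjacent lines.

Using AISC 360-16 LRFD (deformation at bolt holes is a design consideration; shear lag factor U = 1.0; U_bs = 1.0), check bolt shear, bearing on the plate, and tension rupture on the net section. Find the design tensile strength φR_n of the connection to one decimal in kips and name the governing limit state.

178.1 kips (net-section rupture governs)

Bolt shear: A_b = π(0.75)²/4 = 0.44179 in². φR_n = 0.75 × 68 × 0.44179 × 9 × 2 = 405.6 kips.
Bearing (0.5 in plate, F_u = 58 ksi): end bolts L_c = 1.625 − 0.8125/2 = 1.21875, R_n = min(1.2×1.21875×0.5×58, 2.4×0.75×0.5×58) = 42.413 kips/bolt; interior L_c = 2.0625 − 0.8125 = 1.25, R_n = 43.5 kips/bolt. φR_n = 0.75 × (3×42.413 + 6×43.5) = 291.2 kips.
Tension rupture (net): A_n = (10.8125 − 3×0.875)×0.5 = 4.0938 in² (U = 1.0, A_e = A_n). φR_n = 0.75 × 58 × 4.0938 = 178.1 kips.
Governing: min(405.6, 291.2, 178.1) = 178.1 kips → net-section rupture.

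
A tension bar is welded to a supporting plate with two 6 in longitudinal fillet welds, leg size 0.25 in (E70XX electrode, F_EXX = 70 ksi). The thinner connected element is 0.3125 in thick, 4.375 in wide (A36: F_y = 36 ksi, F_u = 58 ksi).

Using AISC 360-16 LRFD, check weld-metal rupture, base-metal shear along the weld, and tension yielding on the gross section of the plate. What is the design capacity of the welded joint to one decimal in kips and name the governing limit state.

44.3 kips (gross-section yield governs)

Weld metal: throat = 0.707×0.25 = 0.17675 in, L = 2×6 = 12 in. φR_n = 0.75 × 0.6 × 70 × 0.17675 × 12 = 66.8 kips.
Base metal shear (0.3125 in plate): yield φR_n = 1.0×0.6×36×0.3125×12 = 81.0 kips; rupture φR_n = 0.75×0.6×58×0.3125×12 = 97.9 kips; take 81.0 kips (yield).
Tension yield (gross): A_g = 4.375×0.3125 = 1.3672 in². φR_n = 0.90 × 36 × 1.3672 = 44.3 kips.
Governing: min(66.8, 81.0, 44.3) = 44.3 kips → gross-section yield.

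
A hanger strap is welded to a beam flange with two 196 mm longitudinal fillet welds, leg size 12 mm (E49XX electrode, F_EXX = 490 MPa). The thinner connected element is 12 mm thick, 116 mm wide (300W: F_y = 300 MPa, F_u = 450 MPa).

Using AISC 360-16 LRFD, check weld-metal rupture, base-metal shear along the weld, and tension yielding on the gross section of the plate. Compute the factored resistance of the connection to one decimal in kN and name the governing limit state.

375.8 kN (gross-section yield governs)

Weld metal: throat = 0.707×12 = 8.484 mm, L = 2×196 = 392 mm. φR_n = 0.75 × 0.6 × 490 × 8.484 × 392 = 733.3 kN.
Base metal shear (12 mm plate): yield φR_n = 1.0×0.6×300×12×392 = 846.7 kN; rupture φR_n = 0.75×0.6×450×12×392 = 952.6 kN; take 846.7 kN (yield).
Tension yield (gross): A_g = 116×12 = 1392 mm². φR_n = 0.90 × 300 × 1392 = 375.8 kN.
Governing: min(733.3, 846.7, 375.8) = 375.8 kN → gross-section yield.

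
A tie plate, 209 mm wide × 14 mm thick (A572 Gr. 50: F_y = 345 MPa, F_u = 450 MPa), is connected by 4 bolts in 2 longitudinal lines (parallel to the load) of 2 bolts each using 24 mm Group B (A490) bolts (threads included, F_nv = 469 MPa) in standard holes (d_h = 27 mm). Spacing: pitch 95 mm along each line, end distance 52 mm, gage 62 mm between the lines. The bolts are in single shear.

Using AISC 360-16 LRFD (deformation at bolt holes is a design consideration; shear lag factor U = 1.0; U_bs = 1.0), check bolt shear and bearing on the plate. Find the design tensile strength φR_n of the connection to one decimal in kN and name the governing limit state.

Bolt shear: A_b = π(24)²/4 = 452.39 mm². φR_n = 0.75 × 469 × 452.39 × 4 × 1 = 636.5 kN.
Bearing (14 mm plate, F_u = 450 MPa): end bolts L_c = 52 − 27/2 = 38.5, R_n = min(1.2×38.5×14×450, 2.4×24×14×450) = 291.06 kN/bolt; interior L_c = 95 − 27 = 68, R_n = 362.88 kN/bolt. φR_n = 0.75 × (2×291.06 + 2×362.88) = 980.9 kN.
Governing: min(636.5, 980.9) = 636.5 kN → bolt shear.

636.5 kN (bolt shear governs)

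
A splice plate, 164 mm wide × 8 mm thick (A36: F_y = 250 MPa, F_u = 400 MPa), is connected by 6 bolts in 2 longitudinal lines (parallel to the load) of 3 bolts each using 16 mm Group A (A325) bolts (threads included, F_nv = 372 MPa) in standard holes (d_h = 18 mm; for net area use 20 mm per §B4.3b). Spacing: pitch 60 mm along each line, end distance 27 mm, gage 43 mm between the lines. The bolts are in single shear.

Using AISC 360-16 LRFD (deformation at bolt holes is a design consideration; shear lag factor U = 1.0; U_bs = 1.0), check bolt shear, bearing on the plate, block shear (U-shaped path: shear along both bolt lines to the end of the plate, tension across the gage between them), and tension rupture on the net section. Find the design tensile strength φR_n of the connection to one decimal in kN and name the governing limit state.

Bolt shear: A_b = π(16)²/4 = 201.06 mm². φR_n = 0.75 × 372 × 201.06 × 6 × 1 = 336.6 kN.
Bearing (8 mm plate, F_u = 400 MPa): end bolts L_c = 27 − 18/2 = 18, R_n = min(1.2×18×8×400, 2.4×16×8×400) = 69.12 kN/bolt; interior L_c = 60 − 18 = 42, R_n = 122.88 kN/bolt. φR_n = 0.75 × (2×69.12 + 4×122.88) = 472.3 kN.
Block shear: shear path 2×[27+2×60] = 2×147 mm, A_gv = 2352, A_nv = 2×(147 − 2.5×20)×8 = 1552 mm²; tension across gage: (43 − 1×20)×8 = 184 mm². R_n = min(0.6×400×1552, 0.6×250×2352) + 1.0×400×184 = min(372.48, 352.8) + 73.6 = 426.4 kN. φR_n = 0.75 × 426.4 = 319.8 kN.
Tension rupture (net): A_n = (164 − 2×20)×8 = 992 mm² (U = 1.0, A_e = A_n). φR_n = 0.75 × 400 × 992 = 297.6 kN.
Governing: min(336.6, 472.3, 319.8, 297.6) = 297.6 kN → net-section rupture.

297.6 kN (net-section rupture governs)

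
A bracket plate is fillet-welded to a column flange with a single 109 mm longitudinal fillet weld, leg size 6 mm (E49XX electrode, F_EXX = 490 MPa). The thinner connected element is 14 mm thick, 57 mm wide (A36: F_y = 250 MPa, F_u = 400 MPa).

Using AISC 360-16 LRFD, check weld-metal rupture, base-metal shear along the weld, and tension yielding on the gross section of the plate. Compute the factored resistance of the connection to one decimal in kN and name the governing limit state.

102.0 kN (weld metal governs)

Weld metal: throat = 0.707×6 = 4.242 mm, L = 109 mm. φR_n = 0.75 × 0.6 × 490 × 4.242 × 109 = 102.0 kN.
Base metal shear (14 mm plate): yield φR_n = 1.0×0.6×250×14×109 = 228.9 kN; rupture φR_n = 0.75×0.6×400×14×109 = 274.7 kN; take 228.9 kN (yield).
Tension yield (gross): A_g = 57×14 = 798 mm². φR_n = 0.90 × 250 × 798 = 179.6 kN.
Governing: min(102.0, 228.9, 179.6) = 102.0 kN → weld metal.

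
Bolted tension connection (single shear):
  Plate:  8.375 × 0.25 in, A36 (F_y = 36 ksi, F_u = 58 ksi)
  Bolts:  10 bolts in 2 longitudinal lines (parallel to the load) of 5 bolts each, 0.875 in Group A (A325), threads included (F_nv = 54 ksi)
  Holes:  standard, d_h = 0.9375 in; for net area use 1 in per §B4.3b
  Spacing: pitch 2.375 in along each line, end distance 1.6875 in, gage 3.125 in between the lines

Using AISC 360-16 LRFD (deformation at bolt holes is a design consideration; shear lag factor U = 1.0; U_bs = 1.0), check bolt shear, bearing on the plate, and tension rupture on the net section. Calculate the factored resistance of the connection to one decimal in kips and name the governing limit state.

Bolt shear: A_b = π(0.875)²/4 = 0.60132 in². φR_n = 0.75 × 54 × 0.60132 × 10 × 1 = 243.5 kips.
Bearing (0.25 in plate, F_u = 58 ksi): end bolts L_c = 1.6875 − 0.9375/2 = 1.21875, R_n = min(1.2×1.21875×0.25×58, 2.4×0.875×0.25×58) = 21.206 kips/bolt; interior L_c = 2.375 − 0.9375 = 1.4375, R_n = 25.013 kips/bolt. φR_n = 0.75 × (2×21.206 + 8×25.013) = 181.9 kips.
Tension rupture (net): A_n = (8.375 − 2×1)×0.25 = 1.5938 in² (U = 1.0, A_e = A_n). φR_n = 0.75 × 58 × 1.5938 = 69.3 kips.
Governing: min(243.5, 181.9, 69.3) = 69.3 kips → net-section rupture.

69.3 kips (net-section rupture governs)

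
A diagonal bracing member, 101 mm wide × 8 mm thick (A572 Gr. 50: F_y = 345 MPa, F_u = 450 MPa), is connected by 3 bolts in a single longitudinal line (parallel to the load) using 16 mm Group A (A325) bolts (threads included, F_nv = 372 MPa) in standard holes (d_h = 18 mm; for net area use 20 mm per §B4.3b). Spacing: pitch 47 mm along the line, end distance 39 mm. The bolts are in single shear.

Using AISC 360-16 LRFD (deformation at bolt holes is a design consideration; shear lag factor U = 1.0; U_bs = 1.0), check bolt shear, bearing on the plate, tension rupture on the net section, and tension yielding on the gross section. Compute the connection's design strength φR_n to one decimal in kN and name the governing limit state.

Bolt shear: A_b = π(16)²/4 = 201.06 mm². φR_n = 0.75 × 372 × 201.06 × 3 × 1 = 168.3 kN.
Bearing (8 mm plate, F_u = 450 MPa): end bolts L_c = 39 − 18/2 = 30, R_n = min(1.2×30×8×450, 2.4×16×8×450) = 129.6 kN/bolt; interior L_c = 47 − 18 = 29, R_n = 125.28 kN/bolt. φR_n = 0.75 × (1×129.6 + 2×125.28) = 285.1 kN.
Tension rupture (net): A_n = (101 − 1×20)×8 = 648 mm² (U = 1.0, A_e = A_n). φR_n = 0.75 × 450 × 648 = 218.7 kN.
Tension yield (gross): A_g = 101×8 = 808 mm². φR_n = 0.90 × 345 × 808 = 250.9 kN.
Governing: min(168.3, 285.1, 218.7, 250.9) = 168.3 kN → bolt shear.

168.3 kN (bolt shear governs)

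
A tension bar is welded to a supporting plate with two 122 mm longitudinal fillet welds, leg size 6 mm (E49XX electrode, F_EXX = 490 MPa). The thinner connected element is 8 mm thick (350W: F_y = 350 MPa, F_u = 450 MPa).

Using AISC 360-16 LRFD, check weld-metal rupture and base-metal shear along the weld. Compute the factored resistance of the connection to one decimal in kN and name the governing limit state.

Weld metal: throat = 0.707×6 = 4.242 mm, L = 2×122 = 244 mm. φR_n = 0.75 × 0.6 × 490 × 4.242 × 244 = 228.2 kN.
Base metal shear (8 mm plate): yield φR_n = 1.0×0.6×350×8×244 = 409.9 kN; rupture φR_n = 0.75×0.6×450×8×244 = 395.3 kN; take 395.3 kN (rupture).
Governing: min(228.2, 395.3) = 228.2 kN → weld metal.

228.2 kN (weld metal governs)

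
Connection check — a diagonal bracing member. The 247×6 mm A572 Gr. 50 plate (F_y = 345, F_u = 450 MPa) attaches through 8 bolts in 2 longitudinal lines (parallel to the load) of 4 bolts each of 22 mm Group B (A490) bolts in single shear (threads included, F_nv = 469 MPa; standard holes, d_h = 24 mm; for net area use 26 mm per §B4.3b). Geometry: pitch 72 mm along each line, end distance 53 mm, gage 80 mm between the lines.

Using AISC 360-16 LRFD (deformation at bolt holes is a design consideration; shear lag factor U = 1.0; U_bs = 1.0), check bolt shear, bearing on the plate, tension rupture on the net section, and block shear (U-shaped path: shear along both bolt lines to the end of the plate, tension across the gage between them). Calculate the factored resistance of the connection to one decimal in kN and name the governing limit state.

394.9 kN (net-section rupture governs)

Bolt shear: A_b = π(22)²/4 = 380.13 mm². φR_n = 0.75 × 469 × 380.13 × 8 × 1 = 1069.7 kN.
Bearing (6 mm plate, F_u = 450 MPa): end bolts L_c = 53 − 24/2 = 41, R_n = min(1.2×41×6×450, 2.4×22×6×450) = 132.84 kN/bolt; interior L_c = 72 − 24 = 48, R_n = 142.56 kN/bolt. φR_n = 0.75 × (2×132.84 + 6×142.56) = 840.8 kN.
Tension rupture (net): A_n = (247 − 2×26)×6 = 1170 mm² (U = 1.0, A_e = A_n). φR_n = 0.75 × 450 × 1170 = 394.9 kN.
Block shear: shear path 2×[53+3×72] = 2×269 mm, A_gv = 3228, A_nv = 2×(269 − 3.5×26)×6 = 2136 mm²; tension across gage: (80 − 1×26)×6 = 324 mm². R_n = min(0.6×450×2136, 0.6×345×3228) + 1.0×450×324 = min(576.72, 668.2) + 145.8 = 722.52 kN. φR_n = 0.75 × 722.52 = 541.9 kN.
Governing: min(1069.7, 840.8, 394.9, 541.9) = 394.9 kN → net-section rupture.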